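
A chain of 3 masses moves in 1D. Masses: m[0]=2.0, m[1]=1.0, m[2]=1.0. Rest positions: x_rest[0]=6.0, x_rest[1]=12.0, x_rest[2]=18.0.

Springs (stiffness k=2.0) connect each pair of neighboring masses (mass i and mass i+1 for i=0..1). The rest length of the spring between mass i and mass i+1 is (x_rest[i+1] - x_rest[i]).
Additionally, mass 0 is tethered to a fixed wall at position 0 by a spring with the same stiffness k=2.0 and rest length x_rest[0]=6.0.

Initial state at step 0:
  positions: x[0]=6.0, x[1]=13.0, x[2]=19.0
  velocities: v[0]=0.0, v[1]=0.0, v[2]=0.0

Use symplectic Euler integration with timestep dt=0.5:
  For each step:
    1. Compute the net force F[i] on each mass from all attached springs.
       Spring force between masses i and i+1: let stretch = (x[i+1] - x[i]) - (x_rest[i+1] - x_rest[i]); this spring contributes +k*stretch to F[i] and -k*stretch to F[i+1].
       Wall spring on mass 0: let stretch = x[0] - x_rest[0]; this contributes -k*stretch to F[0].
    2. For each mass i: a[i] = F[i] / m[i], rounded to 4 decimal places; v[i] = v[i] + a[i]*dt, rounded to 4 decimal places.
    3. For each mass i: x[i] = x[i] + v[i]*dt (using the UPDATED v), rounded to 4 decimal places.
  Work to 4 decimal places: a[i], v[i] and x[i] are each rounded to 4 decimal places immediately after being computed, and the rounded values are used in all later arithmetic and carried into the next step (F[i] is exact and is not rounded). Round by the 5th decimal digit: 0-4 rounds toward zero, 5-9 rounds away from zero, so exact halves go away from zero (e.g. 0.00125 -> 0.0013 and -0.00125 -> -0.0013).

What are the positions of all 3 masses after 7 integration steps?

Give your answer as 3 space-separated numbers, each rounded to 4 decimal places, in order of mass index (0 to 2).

Answer: 5.6108 11.1836 17.9171

Derivation:
Step 0: x=[6.0000 13.0000 19.0000] v=[0.0000 0.0000 0.0000]
Step 1: x=[6.2500 12.5000 19.0000] v=[0.5000 -1.0000 0.0000]
Step 2: x=[6.5000 12.1250 18.7500] v=[0.5000 -0.7500 -0.5000]
Step 3: x=[6.5313 12.2500 18.1875] v=[0.0625 0.2500 -1.1250]
Step 4: x=[6.3594 12.4844 17.6563] v=[-0.3438 0.4688 -1.0625]
Step 5: x=[6.1289 12.2423 17.5391] v=[-0.4610 -0.4843 -0.2344]
Step 6: x=[5.8945 11.5919 17.7735] v=[-0.4688 -1.3009 0.4688]
Step 7: x=[5.6108 11.1836 17.9171] v=[-0.5674 -0.8167 0.2872]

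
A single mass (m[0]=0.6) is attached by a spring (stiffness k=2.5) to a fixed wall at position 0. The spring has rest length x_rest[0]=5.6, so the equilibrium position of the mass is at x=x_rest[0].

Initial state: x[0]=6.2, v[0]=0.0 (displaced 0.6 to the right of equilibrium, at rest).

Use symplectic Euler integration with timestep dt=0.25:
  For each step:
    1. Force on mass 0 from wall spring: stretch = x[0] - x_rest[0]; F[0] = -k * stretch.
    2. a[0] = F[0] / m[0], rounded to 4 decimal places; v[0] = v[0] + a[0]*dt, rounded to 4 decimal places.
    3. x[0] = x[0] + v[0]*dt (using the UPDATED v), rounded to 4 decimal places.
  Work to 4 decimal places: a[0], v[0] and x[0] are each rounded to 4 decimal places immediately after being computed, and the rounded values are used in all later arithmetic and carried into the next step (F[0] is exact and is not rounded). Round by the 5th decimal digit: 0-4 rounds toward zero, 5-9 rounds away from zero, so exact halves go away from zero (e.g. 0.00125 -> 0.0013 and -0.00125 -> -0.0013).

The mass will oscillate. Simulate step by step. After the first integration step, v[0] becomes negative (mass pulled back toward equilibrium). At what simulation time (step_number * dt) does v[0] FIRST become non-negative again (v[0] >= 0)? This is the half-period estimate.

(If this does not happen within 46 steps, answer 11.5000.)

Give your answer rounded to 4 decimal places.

Answer: 1.7500

Derivation:
Step 0: x=[6.2000] v=[0.0000]
Step 1: x=[6.0438] v=[-0.6250]
Step 2: x=[5.7720] v=[-1.0873]
Step 3: x=[5.4554] v=[-1.2665]
Step 4: x=[5.1764] v=[-1.1159]
Step 5: x=[5.0077] v=[-0.6747]
Step 6: x=[4.9933] v=[-0.0577]
Step 7: x=[5.1369] v=[0.5743]
First v>=0 after going negative at step 7, time=1.7500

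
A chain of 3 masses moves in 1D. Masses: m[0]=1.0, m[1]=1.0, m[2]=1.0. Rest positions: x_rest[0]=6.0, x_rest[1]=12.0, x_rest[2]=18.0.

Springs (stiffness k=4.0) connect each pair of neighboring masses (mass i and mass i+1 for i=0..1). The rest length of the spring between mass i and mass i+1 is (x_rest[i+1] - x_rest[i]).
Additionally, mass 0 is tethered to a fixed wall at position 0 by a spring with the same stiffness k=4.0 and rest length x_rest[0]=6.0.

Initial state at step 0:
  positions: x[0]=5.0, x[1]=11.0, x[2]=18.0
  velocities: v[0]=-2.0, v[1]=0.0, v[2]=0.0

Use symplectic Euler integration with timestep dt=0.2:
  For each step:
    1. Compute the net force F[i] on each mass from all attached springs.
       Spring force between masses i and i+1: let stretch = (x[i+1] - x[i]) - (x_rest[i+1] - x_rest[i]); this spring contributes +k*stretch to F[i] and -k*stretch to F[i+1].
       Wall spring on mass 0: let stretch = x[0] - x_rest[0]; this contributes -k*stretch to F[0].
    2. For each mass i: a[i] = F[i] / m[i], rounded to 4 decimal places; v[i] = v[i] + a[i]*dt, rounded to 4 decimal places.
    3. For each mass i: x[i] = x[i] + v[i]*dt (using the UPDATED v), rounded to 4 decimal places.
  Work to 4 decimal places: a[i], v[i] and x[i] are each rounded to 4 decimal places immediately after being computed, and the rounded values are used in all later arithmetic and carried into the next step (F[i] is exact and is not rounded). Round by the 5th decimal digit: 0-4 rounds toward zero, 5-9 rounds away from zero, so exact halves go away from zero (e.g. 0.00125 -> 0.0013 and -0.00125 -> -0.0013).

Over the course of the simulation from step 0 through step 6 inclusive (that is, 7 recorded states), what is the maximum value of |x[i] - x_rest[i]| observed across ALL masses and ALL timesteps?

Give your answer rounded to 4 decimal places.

Answer: 1.2400

Derivation:
Step 0: x=[5.0000 11.0000 18.0000] v=[-2.0000 0.0000 0.0000]
Step 1: x=[4.7600 11.1600 17.8400] v=[-1.2000 0.8000 -0.8000]
Step 2: x=[4.7824 11.3648 17.5712] v=[0.1120 1.0240 -1.3440]
Step 3: x=[5.0928 11.5094 17.2694] v=[1.5520 0.7232 -1.5091]
Step 4: x=[5.6150 11.5490 17.0060] v=[2.6110 0.1979 -1.3171]
Step 5: x=[6.1882 11.5123 16.8295] v=[2.8662 -0.1837 -0.8827]
Step 6: x=[6.6232 11.4745 16.7622] v=[2.1749 -0.1892 -0.3365]
Max displacement = 1.2400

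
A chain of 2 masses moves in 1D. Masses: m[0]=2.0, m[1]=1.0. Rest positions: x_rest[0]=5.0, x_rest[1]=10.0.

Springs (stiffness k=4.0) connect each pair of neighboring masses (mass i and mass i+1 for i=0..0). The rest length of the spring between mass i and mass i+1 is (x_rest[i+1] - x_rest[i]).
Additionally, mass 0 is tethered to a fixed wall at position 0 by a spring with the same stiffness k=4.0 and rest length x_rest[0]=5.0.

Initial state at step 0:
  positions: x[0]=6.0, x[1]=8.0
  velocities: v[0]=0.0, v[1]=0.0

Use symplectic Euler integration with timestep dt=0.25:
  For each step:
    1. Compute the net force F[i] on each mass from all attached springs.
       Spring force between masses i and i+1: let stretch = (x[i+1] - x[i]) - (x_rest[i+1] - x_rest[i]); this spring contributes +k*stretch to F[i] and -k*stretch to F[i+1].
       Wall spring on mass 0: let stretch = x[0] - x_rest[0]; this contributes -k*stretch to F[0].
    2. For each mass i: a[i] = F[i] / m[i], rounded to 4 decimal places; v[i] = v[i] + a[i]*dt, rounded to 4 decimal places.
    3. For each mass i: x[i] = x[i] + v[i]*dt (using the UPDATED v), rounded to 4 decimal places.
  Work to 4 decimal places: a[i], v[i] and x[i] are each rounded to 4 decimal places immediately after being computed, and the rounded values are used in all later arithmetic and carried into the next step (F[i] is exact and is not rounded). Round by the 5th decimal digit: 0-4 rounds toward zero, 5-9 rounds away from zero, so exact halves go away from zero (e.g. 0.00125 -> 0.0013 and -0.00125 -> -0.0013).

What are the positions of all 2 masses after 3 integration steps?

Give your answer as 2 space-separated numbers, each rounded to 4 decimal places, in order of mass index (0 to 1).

Answer: 4.0000 11.0703

Derivation:
Step 0: x=[6.0000 8.0000] v=[0.0000 0.0000]
Step 1: x=[5.5000 8.7500] v=[-2.0000 3.0000]
Step 2: x=[4.7188 9.9375] v=[-3.1250 4.7500]
Step 3: x=[4.0000 11.0703] v=[-2.8751 4.5313]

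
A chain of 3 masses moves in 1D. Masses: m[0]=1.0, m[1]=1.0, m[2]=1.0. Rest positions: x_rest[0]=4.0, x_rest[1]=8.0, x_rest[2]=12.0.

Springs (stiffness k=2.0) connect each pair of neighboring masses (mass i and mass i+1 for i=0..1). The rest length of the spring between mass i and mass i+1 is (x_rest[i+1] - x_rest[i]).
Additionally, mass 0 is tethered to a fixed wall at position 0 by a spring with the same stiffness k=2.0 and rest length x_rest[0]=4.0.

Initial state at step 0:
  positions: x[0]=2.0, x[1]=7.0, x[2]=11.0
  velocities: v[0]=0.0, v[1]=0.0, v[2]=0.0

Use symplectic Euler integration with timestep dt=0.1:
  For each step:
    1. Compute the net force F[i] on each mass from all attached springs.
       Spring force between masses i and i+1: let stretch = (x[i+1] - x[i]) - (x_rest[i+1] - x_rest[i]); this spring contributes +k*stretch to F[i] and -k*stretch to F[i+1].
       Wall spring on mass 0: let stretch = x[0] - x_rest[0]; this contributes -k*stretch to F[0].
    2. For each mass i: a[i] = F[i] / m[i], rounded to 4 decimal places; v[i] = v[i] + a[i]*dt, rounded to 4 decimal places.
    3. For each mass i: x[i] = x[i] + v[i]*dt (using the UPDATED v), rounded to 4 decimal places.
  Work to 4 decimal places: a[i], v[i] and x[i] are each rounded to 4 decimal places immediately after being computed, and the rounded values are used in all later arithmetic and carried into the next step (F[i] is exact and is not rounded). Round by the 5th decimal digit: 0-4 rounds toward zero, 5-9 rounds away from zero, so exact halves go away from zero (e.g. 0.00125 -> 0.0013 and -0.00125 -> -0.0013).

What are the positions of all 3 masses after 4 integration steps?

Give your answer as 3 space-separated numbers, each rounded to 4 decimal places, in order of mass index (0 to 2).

Step 0: x=[2.0000 7.0000 11.0000] v=[0.0000 0.0000 0.0000]
Step 1: x=[2.0600 6.9800 11.0000] v=[0.6000 -0.2000 0.0000]
Step 2: x=[2.1772 6.9420 10.9996] v=[1.1720 -0.3800 -0.0040]
Step 3: x=[2.3462 6.8899 10.9981] v=[1.6895 -0.5214 -0.0155]
Step 4: x=[2.5591 6.8291 10.9944] v=[2.1290 -0.6085 -0.0371]

Answer: 2.5591 6.8291 10.9944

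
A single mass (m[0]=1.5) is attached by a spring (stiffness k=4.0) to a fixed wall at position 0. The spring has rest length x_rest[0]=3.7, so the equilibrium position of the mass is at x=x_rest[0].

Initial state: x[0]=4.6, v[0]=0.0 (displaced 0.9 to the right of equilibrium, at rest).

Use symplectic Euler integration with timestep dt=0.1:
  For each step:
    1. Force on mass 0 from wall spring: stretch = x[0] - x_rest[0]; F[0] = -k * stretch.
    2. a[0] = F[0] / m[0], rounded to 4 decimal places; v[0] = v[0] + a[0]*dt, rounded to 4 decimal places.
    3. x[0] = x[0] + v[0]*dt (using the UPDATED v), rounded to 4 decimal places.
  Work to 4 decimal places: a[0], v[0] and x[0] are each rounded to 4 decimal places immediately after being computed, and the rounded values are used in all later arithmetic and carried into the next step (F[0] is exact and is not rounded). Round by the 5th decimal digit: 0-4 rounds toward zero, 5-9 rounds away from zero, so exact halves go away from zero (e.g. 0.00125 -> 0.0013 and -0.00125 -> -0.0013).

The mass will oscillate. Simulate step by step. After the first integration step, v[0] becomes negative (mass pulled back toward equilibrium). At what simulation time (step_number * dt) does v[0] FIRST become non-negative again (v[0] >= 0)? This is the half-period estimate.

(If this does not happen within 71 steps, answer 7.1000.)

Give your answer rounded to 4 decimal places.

Answer: 2.0000

Derivation:
Step 0: x=[4.6000] v=[0.0000]
Step 1: x=[4.5760] v=[-0.2400]
Step 2: x=[4.5286] v=[-0.4736]
Step 3: x=[4.4591] v=[-0.6946]
Step 4: x=[4.3694] v=[-0.8970]
Step 5: x=[4.2619] v=[-1.0755]
Step 6: x=[4.1394] v=[-1.2253]
Step 7: x=[4.0052] v=[-1.3425]
Step 8: x=[3.8628] v=[-1.4239]
Step 9: x=[3.7161] v=[-1.4673]
Step 10: x=[3.5689] v=[-1.4716]
Step 11: x=[3.4252] v=[-1.4366]
Step 12: x=[3.2889] v=[-1.3633]
Step 13: x=[3.1635] v=[-1.2537]
Step 14: x=[3.0524] v=[-1.1106]
Step 15: x=[2.9586] v=[-0.9379]
Step 16: x=[2.8846] v=[-0.7402]
Step 17: x=[2.8323] v=[-0.5228]
Step 18: x=[2.8032] v=[-0.2914]
Step 19: x=[2.7980] v=[-0.0523]
Step 20: x=[2.8168] v=[0.1882]
First v>=0 after going negative at step 20, time=2.0000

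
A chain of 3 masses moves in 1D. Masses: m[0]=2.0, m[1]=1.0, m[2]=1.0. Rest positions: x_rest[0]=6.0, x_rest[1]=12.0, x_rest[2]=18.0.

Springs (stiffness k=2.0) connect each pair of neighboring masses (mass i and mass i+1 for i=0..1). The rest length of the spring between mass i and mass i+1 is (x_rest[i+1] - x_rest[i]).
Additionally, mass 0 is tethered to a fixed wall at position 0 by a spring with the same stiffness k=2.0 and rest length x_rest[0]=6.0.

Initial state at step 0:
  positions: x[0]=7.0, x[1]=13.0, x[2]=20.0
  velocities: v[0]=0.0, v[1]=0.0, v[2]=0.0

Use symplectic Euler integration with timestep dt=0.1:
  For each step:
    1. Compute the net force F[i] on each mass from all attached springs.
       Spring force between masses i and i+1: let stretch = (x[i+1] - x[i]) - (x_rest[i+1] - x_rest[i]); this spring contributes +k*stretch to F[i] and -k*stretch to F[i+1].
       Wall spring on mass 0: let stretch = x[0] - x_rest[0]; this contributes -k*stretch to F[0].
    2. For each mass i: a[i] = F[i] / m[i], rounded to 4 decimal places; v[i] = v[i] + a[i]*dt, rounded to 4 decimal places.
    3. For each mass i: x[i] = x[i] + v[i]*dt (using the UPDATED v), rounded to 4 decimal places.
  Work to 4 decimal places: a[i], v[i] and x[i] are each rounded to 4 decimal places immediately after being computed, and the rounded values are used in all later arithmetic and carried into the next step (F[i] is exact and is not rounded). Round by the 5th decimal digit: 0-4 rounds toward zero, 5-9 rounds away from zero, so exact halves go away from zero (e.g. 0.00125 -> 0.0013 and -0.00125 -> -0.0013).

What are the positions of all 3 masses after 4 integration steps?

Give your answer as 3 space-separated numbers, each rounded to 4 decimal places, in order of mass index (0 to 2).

Answer: 6.9059 13.1796 19.8117

Derivation:
Step 0: x=[7.0000 13.0000 20.0000] v=[0.0000 0.0000 0.0000]
Step 1: x=[6.9900 13.0200 19.9800] v=[-0.1000 0.2000 -0.2000]
Step 2: x=[6.9704 13.0586 19.9408] v=[-0.1960 0.3860 -0.3920]
Step 3: x=[6.9420 13.1131 19.8840] v=[-0.2842 0.5448 -0.5684]
Step 4: x=[6.9059 13.1796 19.8117] v=[-0.3613 0.6648 -0.7226]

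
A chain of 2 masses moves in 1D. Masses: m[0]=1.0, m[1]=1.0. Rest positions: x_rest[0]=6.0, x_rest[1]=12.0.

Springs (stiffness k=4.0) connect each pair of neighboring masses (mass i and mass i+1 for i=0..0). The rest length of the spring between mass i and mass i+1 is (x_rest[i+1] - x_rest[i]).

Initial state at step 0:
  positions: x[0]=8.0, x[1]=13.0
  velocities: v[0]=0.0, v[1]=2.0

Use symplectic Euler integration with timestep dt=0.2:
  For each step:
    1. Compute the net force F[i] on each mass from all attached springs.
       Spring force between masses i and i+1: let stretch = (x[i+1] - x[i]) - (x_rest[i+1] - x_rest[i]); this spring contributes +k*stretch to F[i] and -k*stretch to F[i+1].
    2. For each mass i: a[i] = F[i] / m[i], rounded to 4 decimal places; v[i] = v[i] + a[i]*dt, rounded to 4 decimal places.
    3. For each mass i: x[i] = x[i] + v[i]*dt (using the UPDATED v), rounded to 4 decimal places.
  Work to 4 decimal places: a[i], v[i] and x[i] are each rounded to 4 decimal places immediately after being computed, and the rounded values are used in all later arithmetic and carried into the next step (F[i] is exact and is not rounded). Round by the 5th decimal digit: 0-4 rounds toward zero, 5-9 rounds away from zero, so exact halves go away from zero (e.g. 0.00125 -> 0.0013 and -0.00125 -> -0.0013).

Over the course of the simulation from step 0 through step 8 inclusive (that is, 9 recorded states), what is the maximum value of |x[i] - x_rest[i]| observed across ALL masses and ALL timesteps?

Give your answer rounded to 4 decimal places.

Answer: 3.5501

Derivation:
Step 0: x=[8.0000 13.0000] v=[0.0000 2.0000]
Step 1: x=[7.8400 13.5600] v=[-0.8000 2.8000]
Step 2: x=[7.6352 14.1648] v=[-1.0240 3.0240]
Step 3: x=[7.5151 14.6849] v=[-0.6003 2.6003]
Step 4: x=[7.5822 15.0178] v=[0.3355 1.6645]
Step 5: x=[7.8790 15.1210] v=[1.4840 0.5160]
Step 6: x=[8.3745 15.0255] v=[2.4776 -0.4776]
Step 7: x=[8.9742 14.8258] v=[2.9984 -0.9984]
Step 8: x=[9.5501 14.6499] v=[2.8797 -0.8797]
Max displacement = 3.5501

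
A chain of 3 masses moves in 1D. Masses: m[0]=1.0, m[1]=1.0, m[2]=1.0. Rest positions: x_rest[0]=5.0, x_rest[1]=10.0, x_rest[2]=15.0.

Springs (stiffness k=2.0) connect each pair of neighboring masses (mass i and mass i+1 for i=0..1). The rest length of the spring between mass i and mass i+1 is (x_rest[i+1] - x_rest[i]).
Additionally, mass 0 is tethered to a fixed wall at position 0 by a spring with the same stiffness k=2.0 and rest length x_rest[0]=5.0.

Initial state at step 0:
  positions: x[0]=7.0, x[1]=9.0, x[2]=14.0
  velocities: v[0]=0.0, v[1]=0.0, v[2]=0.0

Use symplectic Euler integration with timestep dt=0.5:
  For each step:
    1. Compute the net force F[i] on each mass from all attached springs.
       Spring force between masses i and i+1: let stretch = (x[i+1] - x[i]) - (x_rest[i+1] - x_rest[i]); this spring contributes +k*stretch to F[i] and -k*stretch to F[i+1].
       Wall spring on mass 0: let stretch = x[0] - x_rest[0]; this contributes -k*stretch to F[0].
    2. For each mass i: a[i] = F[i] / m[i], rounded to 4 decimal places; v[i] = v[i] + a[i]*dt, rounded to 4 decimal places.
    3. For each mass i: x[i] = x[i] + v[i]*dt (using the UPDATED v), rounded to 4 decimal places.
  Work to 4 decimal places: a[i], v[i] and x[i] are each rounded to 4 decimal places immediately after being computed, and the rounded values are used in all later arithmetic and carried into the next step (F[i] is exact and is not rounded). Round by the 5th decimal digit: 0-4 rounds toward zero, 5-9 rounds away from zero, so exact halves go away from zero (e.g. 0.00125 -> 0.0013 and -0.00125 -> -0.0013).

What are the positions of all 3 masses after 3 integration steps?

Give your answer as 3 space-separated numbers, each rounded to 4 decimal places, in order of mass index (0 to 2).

Answer: 3.6250 9.0000 16.0000

Derivation:
Step 0: x=[7.0000 9.0000 14.0000] v=[0.0000 0.0000 0.0000]
Step 1: x=[4.5000 10.5000 14.0000] v=[-5.0000 3.0000 0.0000]
Step 2: x=[2.7500 10.7500 14.7500] v=[-3.5000 0.5000 1.5000]
Step 3: x=[3.6250 9.0000 16.0000] v=[1.7500 -3.5000 2.5000]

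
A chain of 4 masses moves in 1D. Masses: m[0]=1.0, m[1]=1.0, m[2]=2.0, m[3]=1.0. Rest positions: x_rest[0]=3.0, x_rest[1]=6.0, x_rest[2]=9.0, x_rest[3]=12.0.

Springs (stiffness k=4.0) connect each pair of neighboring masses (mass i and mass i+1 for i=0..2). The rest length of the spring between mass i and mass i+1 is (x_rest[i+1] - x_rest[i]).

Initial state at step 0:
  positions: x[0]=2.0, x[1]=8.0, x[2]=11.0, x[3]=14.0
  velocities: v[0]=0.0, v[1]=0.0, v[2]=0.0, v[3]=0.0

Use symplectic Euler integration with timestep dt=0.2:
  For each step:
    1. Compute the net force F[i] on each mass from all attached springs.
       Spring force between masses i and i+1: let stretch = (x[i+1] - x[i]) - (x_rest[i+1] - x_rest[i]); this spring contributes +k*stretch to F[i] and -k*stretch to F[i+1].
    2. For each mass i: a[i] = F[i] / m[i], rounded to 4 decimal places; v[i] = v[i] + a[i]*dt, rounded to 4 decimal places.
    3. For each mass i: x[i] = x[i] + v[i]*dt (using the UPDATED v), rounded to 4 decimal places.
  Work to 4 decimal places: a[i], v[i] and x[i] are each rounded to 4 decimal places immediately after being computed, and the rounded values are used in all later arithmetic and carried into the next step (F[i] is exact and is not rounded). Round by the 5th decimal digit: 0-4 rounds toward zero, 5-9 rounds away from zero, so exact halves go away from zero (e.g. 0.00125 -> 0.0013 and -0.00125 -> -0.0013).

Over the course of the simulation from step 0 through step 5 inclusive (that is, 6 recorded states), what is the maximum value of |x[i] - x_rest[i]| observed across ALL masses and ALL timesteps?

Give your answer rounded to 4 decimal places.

Step 0: x=[2.0000 8.0000 11.0000 14.0000] v=[0.0000 0.0000 0.0000 0.0000]
Step 1: x=[2.4800 7.5200 11.0000 14.0000] v=[2.4000 -2.4000 0.0000 0.0000]
Step 2: x=[3.2864 6.7904 10.9616 14.0000] v=[4.0320 -3.6480 -0.1920 0.0000]
Step 3: x=[4.1734 6.1676 10.8326 13.9939] v=[4.4352 -3.1142 -0.6451 -0.0307]
Step 4: x=[4.8995 5.9721 10.5833 13.9620] v=[3.6306 -0.9776 -1.2466 -0.1597]
Step 5: x=[5.3172 6.3428 10.2354 13.8695] v=[2.0887 1.8533 -1.7396 -0.4627]
Max displacement = 2.3172

Answer: 2.3172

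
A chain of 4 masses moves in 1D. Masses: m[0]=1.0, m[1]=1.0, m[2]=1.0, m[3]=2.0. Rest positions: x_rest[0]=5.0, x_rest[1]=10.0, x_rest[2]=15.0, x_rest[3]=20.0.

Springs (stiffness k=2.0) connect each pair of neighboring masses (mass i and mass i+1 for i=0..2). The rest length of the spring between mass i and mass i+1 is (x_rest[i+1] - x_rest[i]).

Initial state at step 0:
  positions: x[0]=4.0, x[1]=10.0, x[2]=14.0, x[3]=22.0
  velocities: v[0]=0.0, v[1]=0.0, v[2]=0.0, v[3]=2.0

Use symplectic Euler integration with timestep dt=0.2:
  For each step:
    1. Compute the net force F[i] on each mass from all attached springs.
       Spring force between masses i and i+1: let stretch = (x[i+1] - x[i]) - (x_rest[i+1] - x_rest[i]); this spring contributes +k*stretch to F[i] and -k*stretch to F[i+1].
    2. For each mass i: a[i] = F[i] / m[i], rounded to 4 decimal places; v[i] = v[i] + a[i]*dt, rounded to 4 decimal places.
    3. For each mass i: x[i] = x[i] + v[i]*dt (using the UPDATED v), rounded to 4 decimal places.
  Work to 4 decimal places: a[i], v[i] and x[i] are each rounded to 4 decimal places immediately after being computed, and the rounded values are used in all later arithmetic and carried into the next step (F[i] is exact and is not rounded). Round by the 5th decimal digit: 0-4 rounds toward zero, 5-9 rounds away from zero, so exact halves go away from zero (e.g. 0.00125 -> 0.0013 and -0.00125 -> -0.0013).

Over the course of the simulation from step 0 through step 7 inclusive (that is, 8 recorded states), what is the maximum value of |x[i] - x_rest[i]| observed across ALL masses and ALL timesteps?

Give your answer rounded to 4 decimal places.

Step 0: x=[4.0000 10.0000 14.0000 22.0000] v=[0.0000 0.0000 0.0000 2.0000]
Step 1: x=[4.0800 9.8400 14.3200 22.2800] v=[0.4000 -0.8000 1.6000 1.4000]
Step 2: x=[4.2208 9.5776 14.9184 22.4416] v=[0.7040 -1.3120 2.9920 0.8080]
Step 3: x=[4.3901 9.3139 15.6914 22.5023] v=[0.8467 -1.3184 3.8650 0.3034]
Step 4: x=[4.5533 9.1665 16.4991 22.4905] v=[0.8162 -0.7369 4.0384 -0.0588]
Step 5: x=[4.6856 9.2367 17.1995 22.4391] v=[0.6615 0.3509 3.5019 -0.2571]
Step 6: x=[4.7820 9.5798 17.6820 22.3781] v=[0.4819 1.7156 2.4126 -0.3050]
Step 7: x=[4.8622 10.1873 17.8920 22.3293] v=[0.4010 3.0374 1.0502 -0.2442]
Max displacement = 2.8920

Answer: 2.8920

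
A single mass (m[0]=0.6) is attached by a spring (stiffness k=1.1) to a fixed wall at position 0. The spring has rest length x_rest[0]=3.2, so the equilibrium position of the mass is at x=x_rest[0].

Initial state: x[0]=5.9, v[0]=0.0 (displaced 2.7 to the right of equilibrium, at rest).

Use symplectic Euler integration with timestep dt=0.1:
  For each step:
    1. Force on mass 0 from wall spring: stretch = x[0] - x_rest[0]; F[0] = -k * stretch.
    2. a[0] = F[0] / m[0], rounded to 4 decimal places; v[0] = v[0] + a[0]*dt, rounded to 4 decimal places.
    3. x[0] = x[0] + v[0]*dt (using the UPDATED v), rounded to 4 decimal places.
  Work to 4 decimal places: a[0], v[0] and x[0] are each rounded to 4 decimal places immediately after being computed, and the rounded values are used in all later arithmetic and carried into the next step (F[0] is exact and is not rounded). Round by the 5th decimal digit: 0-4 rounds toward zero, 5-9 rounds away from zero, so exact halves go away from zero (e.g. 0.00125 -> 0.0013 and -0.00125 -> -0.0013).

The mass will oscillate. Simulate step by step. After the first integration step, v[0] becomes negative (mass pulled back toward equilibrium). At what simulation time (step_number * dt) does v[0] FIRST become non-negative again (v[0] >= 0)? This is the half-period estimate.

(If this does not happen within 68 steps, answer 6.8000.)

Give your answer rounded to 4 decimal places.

Answer: 2.4000

Derivation:
Step 0: x=[5.9000] v=[0.0000]
Step 1: x=[5.8505] v=[-0.4950]
Step 2: x=[5.7524] v=[-0.9809]
Step 3: x=[5.6075] v=[-1.4488]
Step 4: x=[5.4185] v=[-1.8902]
Step 5: x=[5.1888] v=[-2.2969]
Step 6: x=[4.9227] v=[-2.6615]
Step 7: x=[4.6250] v=[-2.9773]
Step 8: x=[4.3011] v=[-3.2386]
Step 9: x=[3.9571] v=[-3.4405]
Step 10: x=[3.5992] v=[-3.5793]
Step 11: x=[3.2340] v=[-3.6525]
Step 12: x=[2.8681] v=[-3.6587]
Step 13: x=[2.5083] v=[-3.5979]
Step 14: x=[2.1612] v=[-3.4711]
Step 15: x=[1.8331] v=[-3.2807]
Step 16: x=[1.5301] v=[-3.0301]
Step 17: x=[1.2577] v=[-2.7240]
Step 18: x=[1.0209] v=[-2.3679]
Step 19: x=[0.8241] v=[-1.9684]
Step 20: x=[0.6708] v=[-1.5328]
Step 21: x=[0.5639] v=[-1.0691]
Step 22: x=[0.5053] v=[-0.5858]
Step 23: x=[0.4961] v=[-0.0918]
Step 24: x=[0.5365] v=[0.4039]
First v>=0 after going negative at step 24, time=2.4000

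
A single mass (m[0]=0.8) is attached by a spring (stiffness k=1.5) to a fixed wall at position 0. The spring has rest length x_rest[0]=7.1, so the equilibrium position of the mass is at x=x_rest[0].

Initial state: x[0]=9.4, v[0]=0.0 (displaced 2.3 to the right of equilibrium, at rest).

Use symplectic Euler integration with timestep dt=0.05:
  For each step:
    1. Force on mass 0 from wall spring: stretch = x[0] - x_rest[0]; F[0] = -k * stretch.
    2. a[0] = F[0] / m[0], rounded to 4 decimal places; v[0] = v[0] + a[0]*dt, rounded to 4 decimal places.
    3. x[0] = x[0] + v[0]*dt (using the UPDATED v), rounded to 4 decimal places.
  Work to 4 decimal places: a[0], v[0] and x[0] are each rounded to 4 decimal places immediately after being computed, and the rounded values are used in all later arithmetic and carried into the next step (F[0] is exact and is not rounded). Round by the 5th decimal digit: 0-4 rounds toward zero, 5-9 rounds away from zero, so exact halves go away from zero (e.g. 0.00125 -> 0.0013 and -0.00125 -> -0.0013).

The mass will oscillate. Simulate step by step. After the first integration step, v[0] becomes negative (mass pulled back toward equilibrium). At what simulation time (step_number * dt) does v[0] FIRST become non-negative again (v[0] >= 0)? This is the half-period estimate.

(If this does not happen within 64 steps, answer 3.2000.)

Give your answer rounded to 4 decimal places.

Answer: 2.3000

Derivation:
Step 0: x=[9.4000] v=[0.0000]
Step 1: x=[9.3892] v=[-0.2156]
Step 2: x=[9.3677] v=[-0.4302]
Step 3: x=[9.3356] v=[-0.6428]
Step 4: x=[9.2930] v=[-0.8524]
Step 5: x=[9.2401] v=[-1.0580]
Step 6: x=[9.1772] v=[-1.2586]
Step 7: x=[9.1045] v=[-1.4533]
Step 8: x=[9.0224] v=[-1.6412]
Step 9: x=[8.9313] v=[-1.8214]
Step 10: x=[8.8316] v=[-1.9931]
Step 11: x=[8.7238] v=[-2.1554]
Step 12: x=[8.6084] v=[-2.3076]
Step 13: x=[8.4860] v=[-2.4490]
Step 14: x=[8.3571] v=[-2.5789]
Step 15: x=[8.2223] v=[-2.6968]
Step 16: x=[8.0822] v=[-2.8020]
Step 17: x=[7.9375] v=[-2.8941]
Step 18: x=[7.7889] v=[-2.9726]
Step 19: x=[7.6370] v=[-3.0372]
Step 20: x=[7.4826] v=[-3.0875]
Step 21: x=[7.3264] v=[-3.1234]
Step 22: x=[7.1692] v=[-3.1446]
Step 23: x=[7.0116] v=[-3.1511]
Step 24: x=[6.8545] v=[-3.1428]
Step 25: x=[6.6985] v=[-3.1198]
Step 26: x=[6.5444] v=[-3.0822]
Step 27: x=[6.3929] v=[-3.0301]
Step 28: x=[6.2447] v=[-2.9638]
Step 29: x=[6.1005] v=[-2.8836]
Step 30: x=[5.9610] v=[-2.7899]
Step 31: x=[5.8268] v=[-2.6831]
Step 32: x=[5.6986] v=[-2.5637]
Step 33: x=[5.5770] v=[-2.4323]
Step 34: x=[5.4625] v=[-2.2895]
Step 35: x=[5.3557] v=[-2.1360]
Step 36: x=[5.2571] v=[-1.9725]
Step 37: x=[5.1671] v=[-1.7997]
Step 38: x=[5.0862] v=[-1.6185]
Step 39: x=[5.0147] v=[-1.4297]
Step 40: x=[4.9530] v=[-1.2342]
Step 41: x=[4.9014] v=[-1.0329]
Step 42: x=[4.8601] v=[-0.8268]
Step 43: x=[4.8293] v=[-0.6168]
Step 44: x=[4.8091] v=[-0.4039]
Step 45: x=[4.7996] v=[-0.1891]
Step 46: x=[4.8009] v=[0.0266]
First v>=0 after going negative at step 46, time=2.3000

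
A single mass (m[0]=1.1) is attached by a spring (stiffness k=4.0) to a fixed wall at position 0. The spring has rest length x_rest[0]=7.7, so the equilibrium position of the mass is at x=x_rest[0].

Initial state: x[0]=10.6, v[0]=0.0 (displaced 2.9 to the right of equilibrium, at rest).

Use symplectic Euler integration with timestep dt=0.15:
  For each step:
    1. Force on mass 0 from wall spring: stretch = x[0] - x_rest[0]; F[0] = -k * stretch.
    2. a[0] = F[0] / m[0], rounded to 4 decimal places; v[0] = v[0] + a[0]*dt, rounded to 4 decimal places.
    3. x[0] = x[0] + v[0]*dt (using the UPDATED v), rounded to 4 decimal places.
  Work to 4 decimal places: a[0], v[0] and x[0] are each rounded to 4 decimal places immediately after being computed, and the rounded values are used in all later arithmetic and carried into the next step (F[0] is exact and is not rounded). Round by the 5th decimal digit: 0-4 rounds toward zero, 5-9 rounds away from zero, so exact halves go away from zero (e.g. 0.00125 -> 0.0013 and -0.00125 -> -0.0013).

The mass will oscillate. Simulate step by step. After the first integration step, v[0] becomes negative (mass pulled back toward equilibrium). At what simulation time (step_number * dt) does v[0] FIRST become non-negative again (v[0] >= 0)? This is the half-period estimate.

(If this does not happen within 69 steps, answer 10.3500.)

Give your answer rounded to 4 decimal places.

Answer: 1.6500

Derivation:
Step 0: x=[10.6000] v=[0.0000]
Step 1: x=[10.3627] v=[-1.5818]
Step 2: x=[9.9076] v=[-3.0342]
Step 3: x=[9.2719] v=[-4.2383]
Step 4: x=[8.5075] v=[-5.0957]
Step 5: x=[7.6771] v=[-5.5362]
Step 6: x=[6.8485] v=[-5.5237]
Step 7: x=[6.0896] v=[-5.0592]
Step 8: x=[5.4625] v=[-4.1808]
Step 9: x=[5.0185] v=[-2.9603]
Step 10: x=[4.7938] v=[-1.4977]
Step 11: x=[4.8069] v=[0.0875]
First v>=0 after going negative at step 11, time=1.6500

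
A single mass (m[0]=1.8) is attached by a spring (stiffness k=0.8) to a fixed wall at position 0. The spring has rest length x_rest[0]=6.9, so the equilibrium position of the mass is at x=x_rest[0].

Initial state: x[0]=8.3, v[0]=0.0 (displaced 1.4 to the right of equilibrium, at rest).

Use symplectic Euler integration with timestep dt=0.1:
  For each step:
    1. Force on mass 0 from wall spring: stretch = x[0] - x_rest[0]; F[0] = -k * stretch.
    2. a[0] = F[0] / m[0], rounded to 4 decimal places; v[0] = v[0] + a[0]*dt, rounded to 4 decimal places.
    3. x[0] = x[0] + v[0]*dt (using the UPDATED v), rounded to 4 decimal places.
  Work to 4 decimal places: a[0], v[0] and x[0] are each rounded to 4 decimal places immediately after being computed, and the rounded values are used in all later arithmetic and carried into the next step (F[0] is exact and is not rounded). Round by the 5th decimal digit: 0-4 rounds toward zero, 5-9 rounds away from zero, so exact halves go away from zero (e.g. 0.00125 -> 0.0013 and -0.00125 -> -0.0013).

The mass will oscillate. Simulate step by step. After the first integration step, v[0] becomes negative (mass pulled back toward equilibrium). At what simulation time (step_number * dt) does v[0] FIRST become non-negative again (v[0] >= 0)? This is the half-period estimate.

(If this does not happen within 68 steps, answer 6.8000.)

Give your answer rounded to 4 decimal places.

Answer: 4.8000

Derivation:
Step 0: x=[8.3000] v=[0.0000]
Step 1: x=[8.2938] v=[-0.0622]
Step 2: x=[8.2814] v=[-0.1242]
Step 3: x=[8.2628] v=[-0.1856]
Step 4: x=[8.2382] v=[-0.2462]
Step 5: x=[8.2076] v=[-0.3057]
Step 6: x=[8.1712] v=[-0.3638]
Step 7: x=[8.1292] v=[-0.4203]
Step 8: x=[8.0817] v=[-0.4749]
Step 9: x=[8.0290] v=[-0.5274]
Step 10: x=[7.9712] v=[-0.5776]
Step 11: x=[7.9087] v=[-0.6252]
Step 12: x=[7.8417] v=[-0.6700]
Step 13: x=[7.7705] v=[-0.7119]
Step 14: x=[7.6954] v=[-0.7506]
Step 15: x=[7.6168] v=[-0.7860]
Step 16: x=[7.5350] v=[-0.8179]
Step 17: x=[7.4504] v=[-0.8461]
Step 18: x=[7.3633] v=[-0.8706]
Step 19: x=[7.2742] v=[-0.8912]
Step 20: x=[7.1834] v=[-0.9078]
Step 21: x=[7.0914] v=[-0.9204]
Step 22: x=[6.9985] v=[-0.9289]
Step 23: x=[6.9052] v=[-0.9333]
Step 24: x=[6.8119] v=[-0.9335]
Step 25: x=[6.7189] v=[-0.9296]
Step 26: x=[6.6267] v=[-0.9216]
Step 27: x=[6.5358] v=[-0.9095]
Step 28: x=[6.4465] v=[-0.8933]
Step 29: x=[6.3592] v=[-0.8731]
Step 30: x=[6.2743] v=[-0.8491]
Step 31: x=[6.1922] v=[-0.8213]
Step 32: x=[6.1132] v=[-0.7898]
Step 33: x=[6.0377] v=[-0.7548]
Step 34: x=[5.9661] v=[-0.7165]
Step 35: x=[5.8986] v=[-0.6750]
Step 36: x=[5.8356] v=[-0.6305]
Step 37: x=[5.7773] v=[-0.5832]
Step 38: x=[5.7240] v=[-0.5333]
Step 39: x=[5.6759] v=[-0.4810]
Step 40: x=[5.6332] v=[-0.4266]
Step 41: x=[5.5962] v=[-0.3703]
Step 42: x=[5.5650] v=[-0.3124]
Step 43: x=[5.5397] v=[-0.2531]
Step 44: x=[5.5204] v=[-0.1926]
Step 45: x=[5.5073] v=[-0.1313]
Step 46: x=[5.5004] v=[-0.0694]
Step 47: x=[5.4997] v=[-0.0072]
Step 48: x=[5.5052] v=[0.0550]
First v>=0 after going negative at step 48, time=4.8000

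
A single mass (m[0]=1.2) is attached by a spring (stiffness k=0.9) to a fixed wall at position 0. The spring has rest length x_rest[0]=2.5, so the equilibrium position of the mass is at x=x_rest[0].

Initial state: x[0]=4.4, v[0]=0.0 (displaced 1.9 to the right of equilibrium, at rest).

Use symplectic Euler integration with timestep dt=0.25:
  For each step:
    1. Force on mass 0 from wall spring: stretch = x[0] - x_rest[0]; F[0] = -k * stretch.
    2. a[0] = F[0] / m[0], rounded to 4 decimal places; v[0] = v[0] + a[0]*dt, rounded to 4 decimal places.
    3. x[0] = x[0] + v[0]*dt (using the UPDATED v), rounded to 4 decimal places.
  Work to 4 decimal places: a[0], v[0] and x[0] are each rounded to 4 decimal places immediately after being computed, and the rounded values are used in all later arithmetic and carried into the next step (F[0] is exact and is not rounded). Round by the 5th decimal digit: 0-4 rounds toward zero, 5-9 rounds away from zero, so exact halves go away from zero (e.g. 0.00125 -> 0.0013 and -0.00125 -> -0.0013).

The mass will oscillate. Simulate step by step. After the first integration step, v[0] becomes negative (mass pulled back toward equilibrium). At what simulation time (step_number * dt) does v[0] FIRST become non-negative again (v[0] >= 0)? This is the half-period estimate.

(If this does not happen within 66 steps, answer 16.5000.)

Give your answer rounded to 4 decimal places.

Step 0: x=[4.4000] v=[0.0000]
Step 1: x=[4.3109] v=[-0.3563]
Step 2: x=[4.1369] v=[-0.6959]
Step 3: x=[3.8862] v=[-1.0028]
Step 4: x=[3.5705] v=[-1.2627]
Step 5: x=[3.2047] v=[-1.4634]
Step 6: x=[2.8058] v=[-1.5955]
Step 7: x=[2.3926] v=[-1.6529]
Step 8: x=[1.9844] v=[-1.6328]
Step 9: x=[1.6004] v=[-1.5361]
Step 10: x=[1.2586] v=[-1.3674]
Step 11: x=[0.9750] v=[-1.1346]
Step 12: x=[0.7628] v=[-0.8487]
Step 13: x=[0.6321] v=[-0.5230]
Step 14: x=[0.5889] v=[-0.1728]
Step 15: x=[0.6353] v=[0.1855]
First v>=0 after going negative at step 15, time=3.7500

Answer: 3.7500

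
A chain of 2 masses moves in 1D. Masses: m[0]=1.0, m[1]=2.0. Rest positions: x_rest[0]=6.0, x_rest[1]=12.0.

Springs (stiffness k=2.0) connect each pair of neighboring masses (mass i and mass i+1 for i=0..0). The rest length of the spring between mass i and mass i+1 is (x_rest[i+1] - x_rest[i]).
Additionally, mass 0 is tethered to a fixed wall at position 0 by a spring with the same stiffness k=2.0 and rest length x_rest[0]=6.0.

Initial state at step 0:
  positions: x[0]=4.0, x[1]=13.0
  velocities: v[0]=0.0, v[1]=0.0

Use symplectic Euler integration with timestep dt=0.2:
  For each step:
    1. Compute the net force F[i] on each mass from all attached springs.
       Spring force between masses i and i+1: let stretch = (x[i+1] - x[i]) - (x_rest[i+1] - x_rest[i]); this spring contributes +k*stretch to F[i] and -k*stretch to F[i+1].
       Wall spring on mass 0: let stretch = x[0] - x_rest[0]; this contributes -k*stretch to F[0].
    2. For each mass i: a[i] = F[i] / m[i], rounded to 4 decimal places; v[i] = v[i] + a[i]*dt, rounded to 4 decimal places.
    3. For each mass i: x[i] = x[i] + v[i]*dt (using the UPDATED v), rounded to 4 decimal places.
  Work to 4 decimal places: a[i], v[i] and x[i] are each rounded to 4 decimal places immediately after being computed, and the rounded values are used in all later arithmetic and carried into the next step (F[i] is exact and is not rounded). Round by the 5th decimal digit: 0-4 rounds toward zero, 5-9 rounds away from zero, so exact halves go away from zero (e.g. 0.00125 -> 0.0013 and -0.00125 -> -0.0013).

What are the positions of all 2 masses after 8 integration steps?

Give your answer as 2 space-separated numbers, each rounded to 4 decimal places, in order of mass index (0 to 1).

Answer: 8.0601 11.6104

Derivation:
Step 0: x=[4.0000 13.0000] v=[0.0000 0.0000]
Step 1: x=[4.4000 12.8800] v=[2.0000 -0.6000]
Step 2: x=[5.1264 12.6608] v=[3.6320 -1.0960]
Step 3: x=[6.0454 12.3802] v=[4.5952 -1.4029]
Step 4: x=[6.9876 12.0862] v=[4.7110 -1.4699]
Step 5: x=[7.7787 11.8283] v=[3.9554 -1.2896]
Step 6: x=[8.2715 11.6484] v=[2.4638 -0.8995]
Step 7: x=[8.3727 11.5734] v=[0.5060 -0.3749]
Step 8: x=[8.0601 11.6104] v=[-1.5628 0.1850]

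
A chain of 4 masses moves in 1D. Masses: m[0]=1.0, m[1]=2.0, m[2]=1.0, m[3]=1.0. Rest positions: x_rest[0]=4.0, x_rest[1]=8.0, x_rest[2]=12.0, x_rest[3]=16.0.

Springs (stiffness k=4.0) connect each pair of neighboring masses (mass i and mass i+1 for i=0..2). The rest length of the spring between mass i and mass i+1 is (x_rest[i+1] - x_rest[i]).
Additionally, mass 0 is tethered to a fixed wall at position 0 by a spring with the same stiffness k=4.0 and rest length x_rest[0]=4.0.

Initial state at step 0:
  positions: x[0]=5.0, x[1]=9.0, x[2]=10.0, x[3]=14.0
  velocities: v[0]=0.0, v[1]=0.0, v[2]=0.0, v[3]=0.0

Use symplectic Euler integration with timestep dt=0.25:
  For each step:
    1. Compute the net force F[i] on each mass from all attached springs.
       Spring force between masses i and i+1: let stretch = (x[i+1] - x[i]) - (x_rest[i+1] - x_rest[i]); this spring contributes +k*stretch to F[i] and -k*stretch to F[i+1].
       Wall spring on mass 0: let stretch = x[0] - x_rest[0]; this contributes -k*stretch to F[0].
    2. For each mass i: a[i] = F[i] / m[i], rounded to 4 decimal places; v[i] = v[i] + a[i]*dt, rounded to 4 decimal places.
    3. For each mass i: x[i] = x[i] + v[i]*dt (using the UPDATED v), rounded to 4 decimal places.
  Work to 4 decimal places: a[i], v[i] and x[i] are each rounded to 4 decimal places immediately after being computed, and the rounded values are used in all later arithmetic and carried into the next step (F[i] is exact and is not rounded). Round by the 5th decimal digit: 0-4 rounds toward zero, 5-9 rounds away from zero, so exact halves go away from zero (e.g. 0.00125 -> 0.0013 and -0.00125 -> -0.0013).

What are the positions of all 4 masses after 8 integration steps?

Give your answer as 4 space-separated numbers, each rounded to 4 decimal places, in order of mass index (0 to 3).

Step 0: x=[5.0000 9.0000 10.0000 14.0000] v=[0.0000 0.0000 0.0000 0.0000]
Step 1: x=[4.7500 8.6250 10.7500 14.0000] v=[-1.0000 -1.5000 3.0000 0.0000]
Step 2: x=[4.2813 8.0313 11.7813 14.1875] v=[-1.8750 -2.3750 4.1250 0.7500]
Step 3: x=[3.6797 7.4376 12.4766 14.7735] v=[-2.4063 -2.3750 2.7812 2.3438]
Step 4: x=[3.0977 7.0040 12.4864 15.7852] v=[-2.3281 -1.7345 0.0391 4.0469]
Step 5: x=[2.7178 6.7674 11.9503 16.9722] v=[-1.5195 -0.9465 -2.1445 4.7481]
Step 6: x=[2.6709 6.6724 11.3739 17.9038] v=[-0.1877 -0.3799 -2.3055 3.7262]
Step 7: x=[2.9566 6.6649 11.2546 18.2029] v=[1.1429 -0.0299 -0.4771 1.1963]
Step 8: x=[3.4303 6.7676 11.7250 17.7649] v=[1.8946 0.4108 1.8815 -1.7520]

Answer: 3.4303 6.7676 11.7250 17.7649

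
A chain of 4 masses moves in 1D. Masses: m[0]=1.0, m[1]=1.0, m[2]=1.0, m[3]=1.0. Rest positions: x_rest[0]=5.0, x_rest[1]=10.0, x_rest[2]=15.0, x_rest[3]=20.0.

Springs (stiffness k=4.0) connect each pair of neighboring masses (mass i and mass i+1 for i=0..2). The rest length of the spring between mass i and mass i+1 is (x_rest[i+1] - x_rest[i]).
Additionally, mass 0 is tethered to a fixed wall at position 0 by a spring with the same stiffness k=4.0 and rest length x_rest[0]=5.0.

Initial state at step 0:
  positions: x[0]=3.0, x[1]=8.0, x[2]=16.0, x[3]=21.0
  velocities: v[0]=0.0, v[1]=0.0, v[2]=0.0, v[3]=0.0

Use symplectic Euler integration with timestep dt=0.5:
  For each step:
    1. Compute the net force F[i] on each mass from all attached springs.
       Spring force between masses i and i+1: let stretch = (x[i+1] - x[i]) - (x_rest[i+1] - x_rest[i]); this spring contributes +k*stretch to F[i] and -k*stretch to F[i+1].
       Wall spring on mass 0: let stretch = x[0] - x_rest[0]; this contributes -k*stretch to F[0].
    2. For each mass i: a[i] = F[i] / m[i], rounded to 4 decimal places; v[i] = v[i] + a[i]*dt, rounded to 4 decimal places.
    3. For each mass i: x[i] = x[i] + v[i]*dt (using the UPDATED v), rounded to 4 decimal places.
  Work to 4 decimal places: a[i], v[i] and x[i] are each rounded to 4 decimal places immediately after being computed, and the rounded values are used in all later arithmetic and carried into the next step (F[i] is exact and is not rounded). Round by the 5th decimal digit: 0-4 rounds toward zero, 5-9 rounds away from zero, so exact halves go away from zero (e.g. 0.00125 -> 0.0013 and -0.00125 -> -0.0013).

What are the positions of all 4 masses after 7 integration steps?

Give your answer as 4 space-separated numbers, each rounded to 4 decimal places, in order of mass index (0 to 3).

Step 0: x=[3.0000 8.0000 16.0000 21.0000] v=[0.0000 0.0000 0.0000 0.0000]
Step 1: x=[5.0000 11.0000 13.0000 21.0000] v=[4.0000 6.0000 -6.0000 0.0000]
Step 2: x=[8.0000 10.0000 16.0000 18.0000] v=[6.0000 -2.0000 6.0000 -6.0000]
Step 3: x=[5.0000 13.0000 15.0000 18.0000] v=[-6.0000 6.0000 -2.0000 0.0000]
Step 4: x=[5.0000 10.0000 15.0000 20.0000] v=[0.0000 -6.0000 0.0000 4.0000]
Step 5: x=[5.0000 7.0000 15.0000 22.0000] v=[0.0000 -6.0000 0.0000 4.0000]
Step 6: x=[2.0000 10.0000 14.0000 22.0000] v=[-6.0000 6.0000 -2.0000 0.0000]
Step 7: x=[5.0000 9.0000 17.0000 19.0000] v=[6.0000 -2.0000 6.0000 -6.0000]

Answer: 5.0000 9.0000 17.0000 19.0000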